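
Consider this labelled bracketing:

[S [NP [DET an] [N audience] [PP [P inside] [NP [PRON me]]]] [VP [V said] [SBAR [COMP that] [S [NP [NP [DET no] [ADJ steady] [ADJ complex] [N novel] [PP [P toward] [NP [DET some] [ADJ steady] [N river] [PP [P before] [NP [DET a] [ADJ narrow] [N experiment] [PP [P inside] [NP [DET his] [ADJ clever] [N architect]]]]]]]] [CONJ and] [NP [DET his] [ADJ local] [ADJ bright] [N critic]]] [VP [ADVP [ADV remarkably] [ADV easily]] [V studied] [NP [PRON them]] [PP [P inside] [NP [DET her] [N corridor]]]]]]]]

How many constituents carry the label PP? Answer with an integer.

Listing each PP by its span: [PP inside me]; [PP toward some steady river before a narrow experiment inside his clever architect]; [PP before a narrow experiment inside his clever architect]; [PP inside his clever architect]; [PP inside her corridor] — that makes 5.

5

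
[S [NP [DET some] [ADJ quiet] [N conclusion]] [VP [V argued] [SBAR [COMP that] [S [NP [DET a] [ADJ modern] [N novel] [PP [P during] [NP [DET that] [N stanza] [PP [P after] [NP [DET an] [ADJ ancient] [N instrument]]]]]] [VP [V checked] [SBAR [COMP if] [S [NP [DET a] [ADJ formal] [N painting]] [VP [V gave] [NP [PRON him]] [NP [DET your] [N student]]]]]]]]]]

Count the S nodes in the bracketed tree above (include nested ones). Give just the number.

3

Scanning left to right, an opening `[S` appears at word positions 1, 6, 18 — 3 in total.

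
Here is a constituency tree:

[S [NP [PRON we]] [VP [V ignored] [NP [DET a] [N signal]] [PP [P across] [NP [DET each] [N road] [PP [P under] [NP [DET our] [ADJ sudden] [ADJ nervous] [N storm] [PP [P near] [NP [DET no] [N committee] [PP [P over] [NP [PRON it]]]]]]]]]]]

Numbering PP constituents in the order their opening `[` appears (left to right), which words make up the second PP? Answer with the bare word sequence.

The PP opening brackets appear, in order, over: "across each road under our sudden nervous storm near no committee over it"; "under our sudden nervous storm near no committee over it"; "near no committee over it"; "over it". The second one spans "under our sudden nervous storm near no committee over it".

under our sudden nervous storm near no committee over it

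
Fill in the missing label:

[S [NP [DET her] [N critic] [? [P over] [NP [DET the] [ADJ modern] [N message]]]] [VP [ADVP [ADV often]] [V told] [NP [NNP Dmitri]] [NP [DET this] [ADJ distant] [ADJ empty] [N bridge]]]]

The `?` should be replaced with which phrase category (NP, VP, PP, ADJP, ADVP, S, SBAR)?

A constituent whose immediate children are P 'over', NP is a prepositional phrase: PP.

PP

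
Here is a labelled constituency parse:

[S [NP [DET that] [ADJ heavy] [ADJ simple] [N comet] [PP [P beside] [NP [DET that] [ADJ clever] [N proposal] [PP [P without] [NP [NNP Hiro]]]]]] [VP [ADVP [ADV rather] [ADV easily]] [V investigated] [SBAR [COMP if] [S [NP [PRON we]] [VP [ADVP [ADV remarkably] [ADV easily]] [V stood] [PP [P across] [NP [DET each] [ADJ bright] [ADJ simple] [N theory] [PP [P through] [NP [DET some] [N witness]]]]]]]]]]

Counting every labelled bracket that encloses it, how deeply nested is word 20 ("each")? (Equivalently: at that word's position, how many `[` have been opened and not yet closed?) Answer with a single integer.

Counting open brackets not yet closed at "each": [S [VP [SBAR [S [VP [PP [NP [DET = 8.

8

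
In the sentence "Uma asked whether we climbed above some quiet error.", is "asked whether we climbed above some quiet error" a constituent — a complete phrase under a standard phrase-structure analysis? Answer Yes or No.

Yes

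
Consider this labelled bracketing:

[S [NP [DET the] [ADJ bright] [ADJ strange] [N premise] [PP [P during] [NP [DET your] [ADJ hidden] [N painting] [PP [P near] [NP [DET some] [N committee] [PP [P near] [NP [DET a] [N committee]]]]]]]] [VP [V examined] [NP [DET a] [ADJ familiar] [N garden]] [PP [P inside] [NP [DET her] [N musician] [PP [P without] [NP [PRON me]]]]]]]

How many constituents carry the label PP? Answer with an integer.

5

Scanning left to right, an opening `[PP` appears at word positions 5, 9, 12, 19, 22 — 5 in total.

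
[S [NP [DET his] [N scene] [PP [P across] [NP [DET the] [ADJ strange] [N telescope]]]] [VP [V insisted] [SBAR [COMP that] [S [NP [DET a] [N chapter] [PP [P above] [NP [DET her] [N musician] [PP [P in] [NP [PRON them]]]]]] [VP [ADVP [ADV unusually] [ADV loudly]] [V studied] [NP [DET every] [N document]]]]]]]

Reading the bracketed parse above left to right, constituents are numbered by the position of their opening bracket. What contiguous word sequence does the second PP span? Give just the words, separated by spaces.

above her musician in them

In left-to-right order the PP constituents are "across the strange telescope"; "above her musician in them"; "in them". Number 2 is "above her musician in them".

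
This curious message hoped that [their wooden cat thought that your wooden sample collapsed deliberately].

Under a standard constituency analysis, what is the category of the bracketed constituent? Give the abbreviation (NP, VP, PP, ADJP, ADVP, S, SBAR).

S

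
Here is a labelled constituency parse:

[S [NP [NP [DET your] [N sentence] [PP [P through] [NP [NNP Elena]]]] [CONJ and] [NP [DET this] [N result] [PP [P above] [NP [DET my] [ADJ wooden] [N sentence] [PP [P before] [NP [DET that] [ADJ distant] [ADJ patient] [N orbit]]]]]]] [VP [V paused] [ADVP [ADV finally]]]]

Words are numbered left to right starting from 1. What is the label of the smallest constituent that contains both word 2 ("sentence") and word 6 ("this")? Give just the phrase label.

NP

Both words fall inside [NP your sentence through Elena and this result above my wooden sentence before that distant patient orbit] (words 1–16), and no smaller constituent contains them both. Label: NP.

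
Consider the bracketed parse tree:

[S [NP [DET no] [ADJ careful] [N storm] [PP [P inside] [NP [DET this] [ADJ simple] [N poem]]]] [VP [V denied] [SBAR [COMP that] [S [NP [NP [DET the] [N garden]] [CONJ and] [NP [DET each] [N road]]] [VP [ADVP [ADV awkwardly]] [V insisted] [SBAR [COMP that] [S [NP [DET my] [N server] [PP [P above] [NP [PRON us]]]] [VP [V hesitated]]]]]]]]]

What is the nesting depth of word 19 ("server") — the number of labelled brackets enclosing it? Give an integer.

9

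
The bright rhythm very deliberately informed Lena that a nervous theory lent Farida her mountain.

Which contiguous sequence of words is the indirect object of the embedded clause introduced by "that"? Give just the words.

Farida

The verb of the embedded clause introduced by "that" is "lent"; its indirect object is the NP "Farida".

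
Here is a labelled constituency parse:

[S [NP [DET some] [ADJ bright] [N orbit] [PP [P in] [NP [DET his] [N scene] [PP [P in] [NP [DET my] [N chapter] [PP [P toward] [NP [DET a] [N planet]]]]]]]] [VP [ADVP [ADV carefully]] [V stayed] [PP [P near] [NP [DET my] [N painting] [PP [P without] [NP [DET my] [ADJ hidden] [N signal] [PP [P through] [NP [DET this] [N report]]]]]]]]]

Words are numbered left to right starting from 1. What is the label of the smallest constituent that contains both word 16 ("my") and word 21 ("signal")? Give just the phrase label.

The smallest bracket enclosing both words is [NP my painting without my hidden signal through this report], so the label is NP.

NP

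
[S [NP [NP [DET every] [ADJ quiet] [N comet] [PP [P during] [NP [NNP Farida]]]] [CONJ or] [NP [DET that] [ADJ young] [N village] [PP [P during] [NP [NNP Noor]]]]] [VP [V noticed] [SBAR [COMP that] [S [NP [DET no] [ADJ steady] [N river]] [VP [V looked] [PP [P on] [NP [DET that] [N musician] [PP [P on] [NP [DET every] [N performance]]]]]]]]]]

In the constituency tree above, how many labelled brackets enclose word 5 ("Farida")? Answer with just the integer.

Path from the root down to the word: S → NP → NP → PP → NP → NNP. That is 6 enclosing brackets.

6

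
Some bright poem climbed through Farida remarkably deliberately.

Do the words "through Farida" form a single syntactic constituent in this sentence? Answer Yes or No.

Yes

"through Farida" is exactly the prepositional phrase [PP through Farida], a complete constituent.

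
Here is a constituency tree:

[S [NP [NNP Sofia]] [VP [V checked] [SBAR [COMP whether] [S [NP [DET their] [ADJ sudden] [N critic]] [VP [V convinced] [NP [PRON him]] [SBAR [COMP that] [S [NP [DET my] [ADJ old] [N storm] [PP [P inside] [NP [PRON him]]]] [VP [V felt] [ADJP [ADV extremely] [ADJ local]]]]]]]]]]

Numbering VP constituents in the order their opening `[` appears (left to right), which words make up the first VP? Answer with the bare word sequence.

checked whether their sudden critic convinced him that my old storm inside him felt extremely local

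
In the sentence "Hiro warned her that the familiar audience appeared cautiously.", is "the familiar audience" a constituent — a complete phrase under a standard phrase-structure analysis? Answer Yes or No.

These words form the whole noun phrase headed by "audience", so yes — one constituent.

Yes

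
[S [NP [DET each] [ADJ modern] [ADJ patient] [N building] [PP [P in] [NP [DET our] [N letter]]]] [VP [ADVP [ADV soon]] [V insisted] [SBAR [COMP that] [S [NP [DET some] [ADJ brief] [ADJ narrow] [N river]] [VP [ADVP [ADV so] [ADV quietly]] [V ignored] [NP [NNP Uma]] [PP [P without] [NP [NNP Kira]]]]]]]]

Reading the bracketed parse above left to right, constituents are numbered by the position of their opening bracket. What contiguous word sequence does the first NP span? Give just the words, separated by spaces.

In left-to-right order the NP constituents are "each modern patient building in our letter"; "our letter"; "some brief narrow river"; "Uma"; "Kira". Number 1 is "each modern patient building in our letter".

each modern patient building in our letter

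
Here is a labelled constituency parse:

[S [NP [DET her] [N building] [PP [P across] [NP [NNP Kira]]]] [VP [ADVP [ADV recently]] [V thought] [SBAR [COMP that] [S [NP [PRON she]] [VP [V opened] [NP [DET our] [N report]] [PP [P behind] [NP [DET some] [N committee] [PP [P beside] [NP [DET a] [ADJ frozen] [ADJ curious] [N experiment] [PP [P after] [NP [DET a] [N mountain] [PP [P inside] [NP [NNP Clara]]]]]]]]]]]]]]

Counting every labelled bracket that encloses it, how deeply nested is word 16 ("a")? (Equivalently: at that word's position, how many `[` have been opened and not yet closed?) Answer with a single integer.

Path from the root down to the word: S → VP → SBAR → S → VP → PP → NP → PP → NP → DET. That is 10 enclosing brackets.

10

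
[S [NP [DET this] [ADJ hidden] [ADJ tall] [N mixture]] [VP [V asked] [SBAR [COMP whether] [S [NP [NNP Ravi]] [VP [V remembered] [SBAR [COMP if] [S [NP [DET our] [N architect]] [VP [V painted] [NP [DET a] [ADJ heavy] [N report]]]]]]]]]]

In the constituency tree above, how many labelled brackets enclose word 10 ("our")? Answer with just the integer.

Path from the root down to the word: S → VP → SBAR → S → VP → SBAR → S → NP → DET. That is 9 enclosing brackets.

9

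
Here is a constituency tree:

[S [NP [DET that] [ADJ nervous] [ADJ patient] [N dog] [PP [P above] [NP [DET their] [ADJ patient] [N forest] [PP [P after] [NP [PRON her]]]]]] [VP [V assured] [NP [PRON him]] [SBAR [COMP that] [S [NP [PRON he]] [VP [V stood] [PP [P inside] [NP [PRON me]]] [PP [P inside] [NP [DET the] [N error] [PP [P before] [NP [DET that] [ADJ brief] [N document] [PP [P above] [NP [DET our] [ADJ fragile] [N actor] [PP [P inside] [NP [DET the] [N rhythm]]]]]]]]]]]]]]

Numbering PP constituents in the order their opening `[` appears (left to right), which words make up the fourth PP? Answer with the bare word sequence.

inside the error before that brief document above our fragile actor inside the rhythm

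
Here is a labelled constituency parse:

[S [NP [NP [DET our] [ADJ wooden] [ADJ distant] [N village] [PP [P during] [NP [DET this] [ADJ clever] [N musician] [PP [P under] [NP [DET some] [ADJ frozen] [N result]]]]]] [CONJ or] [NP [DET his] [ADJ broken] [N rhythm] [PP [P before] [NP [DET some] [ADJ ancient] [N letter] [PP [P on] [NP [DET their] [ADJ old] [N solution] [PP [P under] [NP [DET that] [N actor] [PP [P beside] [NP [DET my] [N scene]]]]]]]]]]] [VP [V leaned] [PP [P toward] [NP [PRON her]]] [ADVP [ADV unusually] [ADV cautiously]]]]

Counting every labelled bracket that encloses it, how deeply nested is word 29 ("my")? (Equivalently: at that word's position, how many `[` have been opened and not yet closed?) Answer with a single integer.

Counting open brackets not yet closed at "my": [S [NP [NP [PP [NP [PP [NP [PP [NP [PP [NP [DET = 12.

12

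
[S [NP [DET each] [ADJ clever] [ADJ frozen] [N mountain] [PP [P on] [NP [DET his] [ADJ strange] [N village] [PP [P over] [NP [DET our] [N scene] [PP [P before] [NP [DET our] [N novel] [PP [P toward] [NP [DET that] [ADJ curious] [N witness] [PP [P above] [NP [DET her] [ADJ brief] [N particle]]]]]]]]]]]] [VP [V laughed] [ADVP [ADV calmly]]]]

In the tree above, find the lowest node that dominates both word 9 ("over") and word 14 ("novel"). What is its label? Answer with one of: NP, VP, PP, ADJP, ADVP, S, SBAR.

PP

The smallest bracket enclosing both words is [PP over our scene before our novel toward that curious witness above her brief particle], so the label is PP.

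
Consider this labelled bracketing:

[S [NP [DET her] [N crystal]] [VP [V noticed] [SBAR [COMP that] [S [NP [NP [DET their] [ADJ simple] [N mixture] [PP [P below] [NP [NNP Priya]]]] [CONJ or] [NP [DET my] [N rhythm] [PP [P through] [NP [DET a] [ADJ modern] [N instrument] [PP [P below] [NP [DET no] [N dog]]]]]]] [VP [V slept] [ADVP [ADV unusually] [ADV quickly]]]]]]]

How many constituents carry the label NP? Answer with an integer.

Scanning left to right, an opening `[NP` appears at word positions 1, 5, 5, 9, 11, 14, 18 — 7 in total.

7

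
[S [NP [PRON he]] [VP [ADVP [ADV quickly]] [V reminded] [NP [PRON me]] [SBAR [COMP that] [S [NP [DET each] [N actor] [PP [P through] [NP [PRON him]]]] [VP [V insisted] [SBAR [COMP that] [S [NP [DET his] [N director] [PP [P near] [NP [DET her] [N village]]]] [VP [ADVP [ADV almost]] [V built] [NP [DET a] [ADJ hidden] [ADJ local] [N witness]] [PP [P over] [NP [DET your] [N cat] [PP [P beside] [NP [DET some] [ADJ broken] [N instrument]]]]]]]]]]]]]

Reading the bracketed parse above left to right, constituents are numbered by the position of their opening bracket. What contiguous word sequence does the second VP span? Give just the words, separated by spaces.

insisted that his director near her village almost built a hidden local witness over your cat beside some broken instrument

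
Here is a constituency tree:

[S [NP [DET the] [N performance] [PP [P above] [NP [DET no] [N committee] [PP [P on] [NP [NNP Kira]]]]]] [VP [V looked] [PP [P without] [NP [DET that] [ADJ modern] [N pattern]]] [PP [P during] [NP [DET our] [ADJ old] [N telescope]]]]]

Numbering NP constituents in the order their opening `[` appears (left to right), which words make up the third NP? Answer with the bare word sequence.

Kira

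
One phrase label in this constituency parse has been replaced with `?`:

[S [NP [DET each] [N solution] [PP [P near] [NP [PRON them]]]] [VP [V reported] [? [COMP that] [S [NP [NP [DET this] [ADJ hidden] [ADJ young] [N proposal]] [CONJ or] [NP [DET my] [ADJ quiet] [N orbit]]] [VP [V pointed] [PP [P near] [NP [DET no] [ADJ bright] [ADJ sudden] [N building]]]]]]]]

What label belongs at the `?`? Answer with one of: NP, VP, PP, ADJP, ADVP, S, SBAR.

A constituent whose immediate children are COMP 'that', S is a subordinate clause: SBAR.

SBAR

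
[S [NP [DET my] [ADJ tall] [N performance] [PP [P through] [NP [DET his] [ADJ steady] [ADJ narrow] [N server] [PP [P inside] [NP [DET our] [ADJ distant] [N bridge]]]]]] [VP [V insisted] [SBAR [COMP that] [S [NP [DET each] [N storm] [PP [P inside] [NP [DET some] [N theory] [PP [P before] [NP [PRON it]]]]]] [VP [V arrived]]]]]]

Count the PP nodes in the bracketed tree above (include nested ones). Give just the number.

Scanning left to right, an opening `[PP` appears at word positions 4, 9, 17, 20 — 4 in total.

4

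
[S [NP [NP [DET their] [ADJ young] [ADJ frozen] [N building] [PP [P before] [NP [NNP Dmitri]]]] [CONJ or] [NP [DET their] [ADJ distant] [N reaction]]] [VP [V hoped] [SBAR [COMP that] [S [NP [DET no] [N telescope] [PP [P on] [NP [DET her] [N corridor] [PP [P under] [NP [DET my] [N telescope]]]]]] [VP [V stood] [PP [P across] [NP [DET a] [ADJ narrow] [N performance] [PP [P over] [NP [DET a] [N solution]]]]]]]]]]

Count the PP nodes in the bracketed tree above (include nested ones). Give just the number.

5

The PP constituents are: [PP before Dmitri]; [PP on her corridor under my telescope]; [PP under my telescope]; [PP across a narrow performance over a solution]; [PP over a solution]. Total: 5.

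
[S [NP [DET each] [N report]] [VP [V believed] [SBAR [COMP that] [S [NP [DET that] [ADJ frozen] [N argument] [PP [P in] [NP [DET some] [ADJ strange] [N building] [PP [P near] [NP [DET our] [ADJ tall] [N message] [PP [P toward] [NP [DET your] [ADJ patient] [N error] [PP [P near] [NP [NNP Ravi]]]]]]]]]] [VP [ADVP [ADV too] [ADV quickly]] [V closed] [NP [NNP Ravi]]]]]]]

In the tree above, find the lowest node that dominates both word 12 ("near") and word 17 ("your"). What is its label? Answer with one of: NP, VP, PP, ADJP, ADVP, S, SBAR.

Both words fall inside [PP near our tall message toward your patient error near Ravi] (words 12–21), and no smaller constituent contains them both. Label: PP.

PP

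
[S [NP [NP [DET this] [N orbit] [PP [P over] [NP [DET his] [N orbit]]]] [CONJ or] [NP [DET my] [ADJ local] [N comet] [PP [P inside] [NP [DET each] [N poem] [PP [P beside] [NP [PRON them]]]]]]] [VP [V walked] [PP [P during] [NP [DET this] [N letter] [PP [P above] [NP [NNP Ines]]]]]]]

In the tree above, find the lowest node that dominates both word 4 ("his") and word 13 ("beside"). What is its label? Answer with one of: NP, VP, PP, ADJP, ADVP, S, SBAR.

Word 4 lies under S → NP → NP → PP → NP → DET; word 13 lies under S → NP → NP → PP → NP → PP → P. The lowest shared node is the NP.

NP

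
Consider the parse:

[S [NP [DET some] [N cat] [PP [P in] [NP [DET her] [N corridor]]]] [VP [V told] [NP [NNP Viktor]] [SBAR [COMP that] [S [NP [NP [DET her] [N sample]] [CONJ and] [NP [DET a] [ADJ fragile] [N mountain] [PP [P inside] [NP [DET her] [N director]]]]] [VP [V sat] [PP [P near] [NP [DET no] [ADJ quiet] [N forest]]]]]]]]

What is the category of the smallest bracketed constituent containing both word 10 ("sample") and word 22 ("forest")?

S

Word 10 lies under S → VP → SBAR → S → NP → NP → N; word 22 lies under S → VP → SBAR → S → VP → PP → NP → N. The lowest shared node is the S.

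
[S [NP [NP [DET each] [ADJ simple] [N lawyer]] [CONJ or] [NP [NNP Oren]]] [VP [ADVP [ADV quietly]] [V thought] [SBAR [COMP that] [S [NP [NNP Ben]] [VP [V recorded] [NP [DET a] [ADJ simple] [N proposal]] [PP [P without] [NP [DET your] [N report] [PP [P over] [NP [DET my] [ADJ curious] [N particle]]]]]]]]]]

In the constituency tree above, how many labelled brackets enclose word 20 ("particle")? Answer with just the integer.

10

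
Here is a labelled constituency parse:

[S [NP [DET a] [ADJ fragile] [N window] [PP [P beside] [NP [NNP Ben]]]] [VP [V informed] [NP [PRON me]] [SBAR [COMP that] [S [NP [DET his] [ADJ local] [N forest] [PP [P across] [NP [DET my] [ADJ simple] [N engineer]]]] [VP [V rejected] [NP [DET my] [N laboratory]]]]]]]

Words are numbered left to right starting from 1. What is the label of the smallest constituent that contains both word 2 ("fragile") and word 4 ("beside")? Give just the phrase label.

NP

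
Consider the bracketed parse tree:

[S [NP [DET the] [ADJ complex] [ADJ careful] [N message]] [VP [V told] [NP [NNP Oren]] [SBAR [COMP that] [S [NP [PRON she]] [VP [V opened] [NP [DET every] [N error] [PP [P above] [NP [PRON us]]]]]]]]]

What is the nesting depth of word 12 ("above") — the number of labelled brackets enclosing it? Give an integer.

8

Counting open brackets not yet closed at "above": [S [VP [SBAR [S [VP [NP [PP [P = 8.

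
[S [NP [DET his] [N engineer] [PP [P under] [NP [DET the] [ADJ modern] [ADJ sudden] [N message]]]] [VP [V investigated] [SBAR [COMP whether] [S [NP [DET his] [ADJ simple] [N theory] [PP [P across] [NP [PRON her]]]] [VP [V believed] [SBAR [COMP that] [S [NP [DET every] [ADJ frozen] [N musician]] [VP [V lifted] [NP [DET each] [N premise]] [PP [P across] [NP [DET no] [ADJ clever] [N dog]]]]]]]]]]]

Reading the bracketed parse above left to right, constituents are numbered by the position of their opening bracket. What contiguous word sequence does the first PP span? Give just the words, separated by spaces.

under the modern sudden message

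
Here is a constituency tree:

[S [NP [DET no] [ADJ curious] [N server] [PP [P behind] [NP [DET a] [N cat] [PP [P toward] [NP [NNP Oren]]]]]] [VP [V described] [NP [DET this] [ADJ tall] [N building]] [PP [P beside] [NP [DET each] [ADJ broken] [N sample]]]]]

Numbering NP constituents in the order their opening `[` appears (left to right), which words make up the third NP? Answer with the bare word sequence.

The NP opening brackets appear, in order, over: "no curious server behind a cat toward Oren"; "a cat toward Oren"; "Oren"; "this tall building"; "each broken sample". The third one spans "Oren".

Oren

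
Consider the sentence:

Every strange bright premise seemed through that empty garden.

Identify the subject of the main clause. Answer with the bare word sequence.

every strange bright premise

"every strange bright premise" is the NP that combines with the VP headed by "seemed" to form the main clause — the subject.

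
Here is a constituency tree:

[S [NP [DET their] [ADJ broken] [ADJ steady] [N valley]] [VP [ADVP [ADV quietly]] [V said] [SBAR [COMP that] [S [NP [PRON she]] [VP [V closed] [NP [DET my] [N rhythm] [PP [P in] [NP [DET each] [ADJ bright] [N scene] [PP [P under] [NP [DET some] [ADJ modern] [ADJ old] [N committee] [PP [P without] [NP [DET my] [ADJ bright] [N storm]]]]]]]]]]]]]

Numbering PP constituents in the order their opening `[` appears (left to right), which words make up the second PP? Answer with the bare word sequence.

under some modern old committee without my bright storm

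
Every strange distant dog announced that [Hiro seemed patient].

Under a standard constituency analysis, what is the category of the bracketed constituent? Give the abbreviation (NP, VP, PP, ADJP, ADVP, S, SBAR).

S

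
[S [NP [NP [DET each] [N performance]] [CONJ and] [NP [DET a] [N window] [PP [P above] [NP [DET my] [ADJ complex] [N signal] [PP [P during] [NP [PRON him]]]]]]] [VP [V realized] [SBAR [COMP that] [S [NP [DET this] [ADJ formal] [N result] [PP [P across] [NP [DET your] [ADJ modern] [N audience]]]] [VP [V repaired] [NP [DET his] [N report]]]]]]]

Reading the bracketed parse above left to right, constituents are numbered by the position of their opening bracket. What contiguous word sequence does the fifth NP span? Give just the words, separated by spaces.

him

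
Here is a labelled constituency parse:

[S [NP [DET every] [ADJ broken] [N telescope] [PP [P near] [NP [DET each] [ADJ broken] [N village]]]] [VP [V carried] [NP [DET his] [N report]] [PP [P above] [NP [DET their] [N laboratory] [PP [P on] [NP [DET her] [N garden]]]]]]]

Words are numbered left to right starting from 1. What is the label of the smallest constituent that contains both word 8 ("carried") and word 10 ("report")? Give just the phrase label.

VP

The smallest bracket enclosing both words is [VP carried his report above their laboratory on her garden], so the label is VP.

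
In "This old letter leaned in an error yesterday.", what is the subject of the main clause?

this old letter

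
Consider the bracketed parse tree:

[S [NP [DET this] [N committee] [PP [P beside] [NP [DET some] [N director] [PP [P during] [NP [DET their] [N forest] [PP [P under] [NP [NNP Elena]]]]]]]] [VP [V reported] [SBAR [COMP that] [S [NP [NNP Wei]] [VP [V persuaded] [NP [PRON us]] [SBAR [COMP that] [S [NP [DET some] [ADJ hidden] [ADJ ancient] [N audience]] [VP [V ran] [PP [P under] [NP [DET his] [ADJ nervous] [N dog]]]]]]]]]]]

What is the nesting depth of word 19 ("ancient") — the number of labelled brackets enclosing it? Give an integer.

9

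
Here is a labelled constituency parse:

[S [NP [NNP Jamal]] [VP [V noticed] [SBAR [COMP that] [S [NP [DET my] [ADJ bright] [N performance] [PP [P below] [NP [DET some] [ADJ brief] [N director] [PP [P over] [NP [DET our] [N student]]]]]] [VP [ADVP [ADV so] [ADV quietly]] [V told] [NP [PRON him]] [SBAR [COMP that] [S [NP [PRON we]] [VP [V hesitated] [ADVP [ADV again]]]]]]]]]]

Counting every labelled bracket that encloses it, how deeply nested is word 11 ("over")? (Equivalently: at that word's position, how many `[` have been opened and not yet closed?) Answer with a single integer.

9

The word sits inside P, which is inside PP, inside NP, inside PP, inside NP, inside S, inside SBAR, inside VP, inside S — 9 brackets in all.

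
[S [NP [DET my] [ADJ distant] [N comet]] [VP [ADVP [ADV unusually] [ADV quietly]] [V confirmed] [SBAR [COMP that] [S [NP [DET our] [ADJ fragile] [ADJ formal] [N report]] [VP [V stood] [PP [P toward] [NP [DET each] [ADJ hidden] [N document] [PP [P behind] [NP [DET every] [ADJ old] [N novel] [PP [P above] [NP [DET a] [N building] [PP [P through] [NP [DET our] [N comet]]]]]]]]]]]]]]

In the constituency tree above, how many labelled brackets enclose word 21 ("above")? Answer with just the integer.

11

Counting open brackets not yet closed at "above": [S [VP [SBAR [S [VP [PP [NP [PP [NP [PP [P = 11.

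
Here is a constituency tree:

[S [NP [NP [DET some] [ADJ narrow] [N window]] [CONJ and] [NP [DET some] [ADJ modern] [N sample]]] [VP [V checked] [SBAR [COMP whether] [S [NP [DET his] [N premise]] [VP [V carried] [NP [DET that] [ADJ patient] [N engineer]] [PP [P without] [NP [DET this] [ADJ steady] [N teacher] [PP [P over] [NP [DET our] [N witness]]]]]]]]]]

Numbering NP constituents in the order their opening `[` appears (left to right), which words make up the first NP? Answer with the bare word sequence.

In left-to-right order the NP constituents are "some narrow window and some modern sample"; "some narrow window"; "some modern sample"; "his premise"; "that patient engineer"; "this steady teacher over our witness"; "our witness". Number 1 is "some narrow window and some modern sample".

some narrow window and some modern sample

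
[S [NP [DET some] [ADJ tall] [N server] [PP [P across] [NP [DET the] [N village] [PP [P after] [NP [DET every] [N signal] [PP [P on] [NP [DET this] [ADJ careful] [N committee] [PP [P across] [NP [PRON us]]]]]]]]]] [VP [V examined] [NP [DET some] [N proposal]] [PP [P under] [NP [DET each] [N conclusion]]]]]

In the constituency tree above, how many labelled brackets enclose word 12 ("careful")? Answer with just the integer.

9

The word sits inside ADJ, which is inside NP, inside PP, inside NP, inside PP, inside NP, inside PP, inside NP, inside S — 9 brackets in all.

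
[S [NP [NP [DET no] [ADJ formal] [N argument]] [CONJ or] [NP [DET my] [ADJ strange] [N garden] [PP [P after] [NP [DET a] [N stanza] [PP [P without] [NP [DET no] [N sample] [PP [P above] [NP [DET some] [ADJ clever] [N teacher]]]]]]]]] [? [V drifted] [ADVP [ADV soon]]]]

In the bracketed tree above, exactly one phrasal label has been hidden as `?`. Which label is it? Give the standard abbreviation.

VP

A constituent whose immediate children are V 'drifted', ADVP is a verb phrase: VP.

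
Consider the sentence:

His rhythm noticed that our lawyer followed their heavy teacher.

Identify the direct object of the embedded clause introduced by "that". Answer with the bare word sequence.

their heavy teacher

The verb of the embedded clause introduced by "that" is "followed"; its direct object is the NP "their heavy teacher".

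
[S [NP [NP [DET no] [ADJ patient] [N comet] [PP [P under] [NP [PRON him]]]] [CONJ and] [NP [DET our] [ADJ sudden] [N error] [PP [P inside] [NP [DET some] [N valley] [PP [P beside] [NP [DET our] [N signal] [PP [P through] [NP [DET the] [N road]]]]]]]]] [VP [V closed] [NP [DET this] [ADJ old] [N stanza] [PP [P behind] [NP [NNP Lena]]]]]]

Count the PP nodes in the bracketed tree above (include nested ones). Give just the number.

5

Listing each PP by its span: [PP under him]; [PP inside some valley beside our signal through the road]; [PP beside our signal through the road]; [PP through the road]; [PP behind Lena] — that makes 5.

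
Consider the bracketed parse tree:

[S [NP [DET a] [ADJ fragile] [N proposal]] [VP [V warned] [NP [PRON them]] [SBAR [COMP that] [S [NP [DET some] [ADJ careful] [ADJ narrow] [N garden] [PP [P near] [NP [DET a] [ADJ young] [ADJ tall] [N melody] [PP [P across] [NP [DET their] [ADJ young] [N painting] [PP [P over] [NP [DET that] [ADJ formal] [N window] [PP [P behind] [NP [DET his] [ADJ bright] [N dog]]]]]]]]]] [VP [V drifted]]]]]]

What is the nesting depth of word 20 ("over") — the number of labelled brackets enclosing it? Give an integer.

11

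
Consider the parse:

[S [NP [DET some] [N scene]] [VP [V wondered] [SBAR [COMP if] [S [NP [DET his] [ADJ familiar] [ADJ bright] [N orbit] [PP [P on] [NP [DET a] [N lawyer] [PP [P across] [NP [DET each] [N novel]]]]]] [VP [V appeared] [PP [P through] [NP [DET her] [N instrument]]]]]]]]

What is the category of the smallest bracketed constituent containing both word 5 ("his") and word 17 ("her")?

S

Both words fall inside [S his familiar bright orbit on a lawyer across each novel appeared through her instrument] (words 5–18), and no smaller constituent contains them both. Label: S.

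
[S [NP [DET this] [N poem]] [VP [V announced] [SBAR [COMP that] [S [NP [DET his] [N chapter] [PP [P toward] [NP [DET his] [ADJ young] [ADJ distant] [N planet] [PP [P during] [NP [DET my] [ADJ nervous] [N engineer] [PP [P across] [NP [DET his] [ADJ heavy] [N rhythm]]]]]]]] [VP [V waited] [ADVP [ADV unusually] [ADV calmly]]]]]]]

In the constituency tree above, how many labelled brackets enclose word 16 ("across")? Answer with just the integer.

11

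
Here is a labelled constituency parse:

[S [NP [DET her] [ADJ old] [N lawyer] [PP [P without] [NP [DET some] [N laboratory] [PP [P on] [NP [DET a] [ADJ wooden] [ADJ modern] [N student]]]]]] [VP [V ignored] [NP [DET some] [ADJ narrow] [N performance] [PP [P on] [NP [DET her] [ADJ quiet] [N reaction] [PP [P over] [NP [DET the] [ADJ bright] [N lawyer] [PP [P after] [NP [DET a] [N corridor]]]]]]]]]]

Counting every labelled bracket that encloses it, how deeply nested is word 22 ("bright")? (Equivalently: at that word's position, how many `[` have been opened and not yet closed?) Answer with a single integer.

8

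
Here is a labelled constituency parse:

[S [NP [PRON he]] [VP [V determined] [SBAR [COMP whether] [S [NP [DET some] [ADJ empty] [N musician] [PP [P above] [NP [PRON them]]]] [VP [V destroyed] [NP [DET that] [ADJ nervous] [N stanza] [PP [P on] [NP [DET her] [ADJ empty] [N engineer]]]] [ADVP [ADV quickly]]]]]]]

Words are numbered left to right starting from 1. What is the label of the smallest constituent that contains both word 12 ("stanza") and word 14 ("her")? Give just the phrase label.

NP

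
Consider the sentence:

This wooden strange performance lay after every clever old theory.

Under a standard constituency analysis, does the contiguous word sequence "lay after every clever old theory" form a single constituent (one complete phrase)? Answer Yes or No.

Yes

These words form the whole verb phrase headed by "lay", so yes — one constituent.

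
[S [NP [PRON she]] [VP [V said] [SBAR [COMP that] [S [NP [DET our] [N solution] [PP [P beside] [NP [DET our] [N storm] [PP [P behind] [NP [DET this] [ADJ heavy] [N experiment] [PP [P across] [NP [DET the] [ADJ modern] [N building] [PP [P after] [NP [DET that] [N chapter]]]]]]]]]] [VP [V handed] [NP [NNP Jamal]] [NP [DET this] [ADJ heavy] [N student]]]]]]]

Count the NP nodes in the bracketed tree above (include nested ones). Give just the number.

8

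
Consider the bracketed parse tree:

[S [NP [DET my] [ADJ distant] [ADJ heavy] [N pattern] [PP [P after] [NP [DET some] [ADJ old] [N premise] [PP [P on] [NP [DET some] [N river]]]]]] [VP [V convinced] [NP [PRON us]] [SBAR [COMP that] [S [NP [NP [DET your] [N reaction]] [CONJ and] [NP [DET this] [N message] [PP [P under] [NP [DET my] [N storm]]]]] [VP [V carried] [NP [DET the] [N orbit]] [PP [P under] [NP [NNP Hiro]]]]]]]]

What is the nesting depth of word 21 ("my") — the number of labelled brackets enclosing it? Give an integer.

9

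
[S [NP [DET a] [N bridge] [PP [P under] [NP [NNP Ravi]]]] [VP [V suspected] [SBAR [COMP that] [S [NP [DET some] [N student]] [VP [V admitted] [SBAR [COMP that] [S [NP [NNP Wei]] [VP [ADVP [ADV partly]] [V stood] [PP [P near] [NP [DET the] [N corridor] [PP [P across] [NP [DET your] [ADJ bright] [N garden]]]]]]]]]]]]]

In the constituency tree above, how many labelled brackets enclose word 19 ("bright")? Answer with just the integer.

13

The word sits inside ADJ, which is inside NP, inside PP, inside NP, inside PP, inside VP, inside S, inside SBAR, inside VP, inside S, inside SBAR, inside VP, inside S — 13 brackets in all.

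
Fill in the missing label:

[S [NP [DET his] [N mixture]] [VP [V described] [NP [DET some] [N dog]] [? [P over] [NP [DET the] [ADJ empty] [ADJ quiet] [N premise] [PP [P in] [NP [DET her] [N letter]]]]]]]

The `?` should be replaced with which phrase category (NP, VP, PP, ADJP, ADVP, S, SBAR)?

PP

Looking at what the `?` directly dominates — P 'over', NP — this is a prepositional phrase (PP).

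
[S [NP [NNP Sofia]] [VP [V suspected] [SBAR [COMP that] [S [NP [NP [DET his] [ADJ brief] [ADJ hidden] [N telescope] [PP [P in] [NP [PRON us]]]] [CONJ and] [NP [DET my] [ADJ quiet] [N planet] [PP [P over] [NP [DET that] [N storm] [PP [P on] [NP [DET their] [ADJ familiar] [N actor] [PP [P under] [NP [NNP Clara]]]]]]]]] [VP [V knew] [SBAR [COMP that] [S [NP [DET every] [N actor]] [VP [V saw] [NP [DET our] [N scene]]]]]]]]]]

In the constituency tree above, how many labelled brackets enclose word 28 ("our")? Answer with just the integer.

Path from the root down to the word: S → VP → SBAR → S → VP → SBAR → S → VP → NP → DET. That is 10 enclosing brackets.

10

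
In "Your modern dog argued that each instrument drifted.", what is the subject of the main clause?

your modern dog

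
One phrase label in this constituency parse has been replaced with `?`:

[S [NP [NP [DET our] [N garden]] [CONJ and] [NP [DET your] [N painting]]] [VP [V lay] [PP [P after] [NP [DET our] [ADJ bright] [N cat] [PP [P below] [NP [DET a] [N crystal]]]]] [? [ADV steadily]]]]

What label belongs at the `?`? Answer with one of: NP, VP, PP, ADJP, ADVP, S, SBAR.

ADVP

The `?` node immediately contains: ADV 'steadily'. That is the internal structure of an adverb phrase, so the label is ADVP.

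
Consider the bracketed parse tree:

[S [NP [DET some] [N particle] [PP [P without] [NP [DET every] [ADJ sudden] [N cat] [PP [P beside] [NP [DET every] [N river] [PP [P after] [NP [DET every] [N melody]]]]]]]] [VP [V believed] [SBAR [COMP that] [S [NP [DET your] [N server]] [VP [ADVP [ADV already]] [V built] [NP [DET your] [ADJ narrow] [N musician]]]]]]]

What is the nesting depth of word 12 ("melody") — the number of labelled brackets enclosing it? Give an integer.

Counting open brackets not yet closed at "melody": [S [NP [PP [NP [PP [NP [PP [NP [N = 9.

9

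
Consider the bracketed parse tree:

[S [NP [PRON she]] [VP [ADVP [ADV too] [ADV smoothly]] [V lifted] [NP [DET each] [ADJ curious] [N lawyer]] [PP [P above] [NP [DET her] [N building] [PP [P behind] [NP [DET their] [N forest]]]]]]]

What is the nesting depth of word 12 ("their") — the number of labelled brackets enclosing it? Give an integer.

7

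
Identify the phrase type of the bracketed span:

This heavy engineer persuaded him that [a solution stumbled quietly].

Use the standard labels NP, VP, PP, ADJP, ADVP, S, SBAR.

The bracketed span "a solution stumbled quietly" is headed by "stumbled", making it a clause (S).

S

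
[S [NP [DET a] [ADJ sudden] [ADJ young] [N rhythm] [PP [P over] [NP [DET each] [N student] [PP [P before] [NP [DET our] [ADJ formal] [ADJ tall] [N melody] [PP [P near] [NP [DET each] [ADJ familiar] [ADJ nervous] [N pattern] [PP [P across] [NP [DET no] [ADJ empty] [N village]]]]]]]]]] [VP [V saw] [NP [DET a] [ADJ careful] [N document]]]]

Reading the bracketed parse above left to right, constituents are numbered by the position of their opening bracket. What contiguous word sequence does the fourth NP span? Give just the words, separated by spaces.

each familiar nervous pattern across no empty village

In left-to-right order the NP constituents are "a sudden young rhythm over each student before our formal tall melody near each familiar nervous pattern across no empty village"; "each student before our formal tall melody near each familiar nervous pattern across no empty village"; "our formal tall melody near each familiar nervous pattern across no empty village"; "each familiar nervous pattern across no empty village"; "no empty village"; "a careful document". Number 4 is "each familiar nervous pattern across no empty village".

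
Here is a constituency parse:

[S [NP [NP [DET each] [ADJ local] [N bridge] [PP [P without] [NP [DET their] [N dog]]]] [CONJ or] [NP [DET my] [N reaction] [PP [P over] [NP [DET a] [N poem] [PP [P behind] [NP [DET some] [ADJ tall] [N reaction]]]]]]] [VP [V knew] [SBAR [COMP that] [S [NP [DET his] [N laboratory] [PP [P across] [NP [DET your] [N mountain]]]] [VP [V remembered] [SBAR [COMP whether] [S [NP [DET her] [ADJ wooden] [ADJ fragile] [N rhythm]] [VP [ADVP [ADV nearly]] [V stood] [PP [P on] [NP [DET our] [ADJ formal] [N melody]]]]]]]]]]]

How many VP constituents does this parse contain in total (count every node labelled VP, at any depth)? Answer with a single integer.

3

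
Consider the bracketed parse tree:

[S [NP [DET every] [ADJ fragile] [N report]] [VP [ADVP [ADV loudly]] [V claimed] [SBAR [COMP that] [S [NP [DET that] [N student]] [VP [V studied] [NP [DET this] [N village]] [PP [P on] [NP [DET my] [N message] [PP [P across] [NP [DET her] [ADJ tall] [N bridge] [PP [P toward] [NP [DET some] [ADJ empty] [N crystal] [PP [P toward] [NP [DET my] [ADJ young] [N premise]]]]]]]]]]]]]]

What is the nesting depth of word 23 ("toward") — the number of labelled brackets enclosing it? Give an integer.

13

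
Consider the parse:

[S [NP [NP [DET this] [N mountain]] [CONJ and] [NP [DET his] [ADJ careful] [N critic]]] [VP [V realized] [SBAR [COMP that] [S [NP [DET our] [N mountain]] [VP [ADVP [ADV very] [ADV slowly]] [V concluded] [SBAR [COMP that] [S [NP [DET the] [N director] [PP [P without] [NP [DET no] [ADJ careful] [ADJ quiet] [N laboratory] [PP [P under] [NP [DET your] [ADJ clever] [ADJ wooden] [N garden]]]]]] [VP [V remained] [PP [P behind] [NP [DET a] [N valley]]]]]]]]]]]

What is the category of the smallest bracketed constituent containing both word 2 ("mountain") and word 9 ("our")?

S

The smallest bracket enclosing both words is [S this mountain and his careful critic realized that our mountain very slowly concluded that the director without no careful quiet laboratory under your clever wooden garden remained behind a valley], so the label is S.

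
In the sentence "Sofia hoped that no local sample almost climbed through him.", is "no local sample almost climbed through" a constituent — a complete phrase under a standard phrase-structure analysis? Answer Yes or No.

"no" belongs to the noun phrase "no local sample" while "through" belongs to the verb phrase "almost climbed through him"; a span that runs across that boundary is not a single phrase.

No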